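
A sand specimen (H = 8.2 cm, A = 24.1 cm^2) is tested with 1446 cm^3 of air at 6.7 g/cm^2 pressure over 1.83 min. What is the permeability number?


Formula: Permeability Number P = (V * H) / (p * A * t)
Numerator: V * H = 1446 * 8.2 = 11857.2
Denominator: p * A * t = 6.7 * 24.1 * 1.83 = 295.4901
P = 11857.2 / 295.4901 = 40.1272

Final answer: 40.1272


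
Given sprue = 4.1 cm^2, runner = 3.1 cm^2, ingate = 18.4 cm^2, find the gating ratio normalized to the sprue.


Sprue:Runner:Ingate = 1 : 3.1/4.1 : 18.4/4.1 = 1:0.76:4.49

Final answer: 1:0.76:4.49


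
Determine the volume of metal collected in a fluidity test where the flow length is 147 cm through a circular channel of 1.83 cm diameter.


Formula: V = pi * (d/2)^2 * L  (cylinder volume)
Radius = 1.83/2 = 0.915 cm
V = pi * 0.915^2 * 147 = 386.6423 cm^3


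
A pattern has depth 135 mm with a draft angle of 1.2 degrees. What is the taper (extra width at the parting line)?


Formula: taper = depth * tan(draft_angle)
tan(1.2 deg) = 0.0209470
taper = 135 mm * 0.0209470 = 2.8278 mm

Answer: 2.8278 mm


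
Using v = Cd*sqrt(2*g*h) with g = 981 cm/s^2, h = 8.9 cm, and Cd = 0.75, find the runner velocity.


Formula: v = Cd * sqrt(2 * g * h)  (Torricelli with discharge coefficient)
2*g*h = 2 * 981 * 8.9 = 17461.8 cm^2/s^2
sqrt(17461.8) = 132.14310 cm/s
v = 0.75 * 132.14310 = 99.1073 cm/s

99.1073 cm/s


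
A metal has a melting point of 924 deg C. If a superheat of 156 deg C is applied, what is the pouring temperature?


Formula: T_pour = T_melt + Superheat
T_pour = 924 + 156 = 1080 deg C

Final answer: 1080 deg C


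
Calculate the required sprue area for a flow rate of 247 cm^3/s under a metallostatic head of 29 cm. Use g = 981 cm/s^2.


Formula: v = sqrt(2*g*h), A = Q/v
Velocity: v = sqrt(2 * 981 * 29) = sqrt(56898) = 238.5330 cm/s
Sprue area: A = Q / v = 247 / 238.5330 = 1.0355 cm^2


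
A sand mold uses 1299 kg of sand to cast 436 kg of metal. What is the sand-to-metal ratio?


Formula: Sand-to-Metal Ratio = W_sand / W_metal
Ratio = 1299 kg / 436 kg = 2.9794


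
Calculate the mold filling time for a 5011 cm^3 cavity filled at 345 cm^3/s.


Formula: t_fill = V_mold / Q_flow
t = 5011 cm^3 / 345 cm^3/s = 14.5246 s

Answer: 14.5246 s


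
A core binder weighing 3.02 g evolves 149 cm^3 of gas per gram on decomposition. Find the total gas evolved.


Formula: V_gas = W_binder * gas_evolution_rate
V = 3.02 g * 149 cm^3/g = 449.9800 cm^3

449.9800 cm^3


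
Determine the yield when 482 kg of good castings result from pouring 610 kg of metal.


Formula: Casting Yield = (W_good / W_total) * 100
Yield = (482 kg / 610 kg) * 100 = 79.0164%

Final answer: 79.0164%


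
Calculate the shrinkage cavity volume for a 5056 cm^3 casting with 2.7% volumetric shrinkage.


Formula: V_shrink = V_casting * shrinkage_pct / 100
V_shrink = 5056 cm^3 * 2.7 / 100 = 136.5120 cm^3

136.5120 cm^3


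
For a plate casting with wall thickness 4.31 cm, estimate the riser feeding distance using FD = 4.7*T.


Formula: FD = 4.7 * T  (riser feeding-distance rule)
FD = 4.7 * 4.31 cm = 20.2570 cm


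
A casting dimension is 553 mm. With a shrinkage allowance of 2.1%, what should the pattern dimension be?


Formula: L_pattern = L_casting * (1 + shrinkage_rate/100)
Shrinkage factor = 1 + 2.1/100 = 1.021
L_pattern = 553 mm * 1.021 = 564.6130 mm

564.6130 mm


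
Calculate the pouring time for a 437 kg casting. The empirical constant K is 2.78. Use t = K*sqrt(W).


Formula: t = K * sqrt(W)
sqrt(W) = sqrt(437) = 20.90454
t = 2.78 * 20.90454 = 58.1146 s

Final answer: 58.1146 s


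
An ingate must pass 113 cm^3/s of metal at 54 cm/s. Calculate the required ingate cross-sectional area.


Formula: A_ingate = Q / v  (continuity equation)
A = 113 cm^3/s / 54 cm/s = 2.0926 cm^2

2.0926 cm^2


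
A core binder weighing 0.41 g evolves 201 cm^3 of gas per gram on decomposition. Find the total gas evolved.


Formula: V_gas = W_binder * gas_evolution_rate
V = 0.41 g * 201 cm^3/g = 82.4100 cm^3


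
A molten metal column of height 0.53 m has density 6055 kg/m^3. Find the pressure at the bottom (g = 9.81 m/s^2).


Formula: P = rho * g * h
rho * g = 6055 * 9.81 = 59399.55 N/m^3
P = 59399.55 * 0.53 = 31481.7615 Pa


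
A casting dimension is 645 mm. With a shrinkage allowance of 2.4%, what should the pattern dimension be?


Formula: L_pattern = L_casting * (1 + shrinkage_rate/100)
Shrinkage factor = 1 + 2.4/100 = 1.024
L_pattern = 645 mm * 1.024 = 660.4800 mm

Answer: 660.4800 mm


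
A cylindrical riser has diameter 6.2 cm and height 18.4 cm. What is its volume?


Formula: V = pi * (D/2)^2 * H  (cylinder volume)
Radius = D/2 = 6.2/2 = 3.1 cm
V = pi * 3.1^2 * 18.4 = 555.5090 cm^3


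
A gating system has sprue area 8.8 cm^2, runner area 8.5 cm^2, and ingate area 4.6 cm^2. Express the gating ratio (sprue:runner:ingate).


Sprue:Runner:Ingate = 1 : 8.5/8.8 : 4.6/8.8 = 1:0.97:0.52

Final answer: 1:0.97:0.52


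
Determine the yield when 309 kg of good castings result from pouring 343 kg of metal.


Formula: Casting Yield = (W_good / W_total) * 100
Yield = (309 kg / 343 kg) * 100 = 90.0875%

Final answer: 90.0875%


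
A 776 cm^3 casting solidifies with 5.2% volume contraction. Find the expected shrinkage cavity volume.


Formula: V_shrink = V_casting * shrinkage_pct / 100
V_shrink = 776 cm^3 * 5.2 / 100 = 40.3520 cm^3

40.3520 cm^3


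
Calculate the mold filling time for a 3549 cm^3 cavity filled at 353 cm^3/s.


Formula: t_fill = V_mold / Q_flow
t = 3549 cm^3 / 353 cm^3/s = 10.0538 s

Final answer: 10.0538 s


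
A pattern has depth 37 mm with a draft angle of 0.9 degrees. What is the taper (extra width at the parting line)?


Formula: taper = depth * tan(draft_angle)
tan(0.9 deg) = 0.0157093
taper = 37 mm * 0.0157093 = 0.5812 mm

Final answer: 0.5812 mm


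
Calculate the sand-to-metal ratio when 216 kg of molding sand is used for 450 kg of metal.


Formula: Sand-to-Metal Ratio = W_sand / W_metal
Ratio = 216 kg / 450 kg = 0.4800

0.4800


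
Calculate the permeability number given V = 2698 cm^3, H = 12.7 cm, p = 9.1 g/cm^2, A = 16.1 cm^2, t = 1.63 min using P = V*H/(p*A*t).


Formula: Permeability Number P = (V * H) / (p * A * t)
Numerator: V * H = 2698 * 12.7 = 34264.6
Denominator: p * A * t = 9.1 * 16.1 * 1.63 = 238.8113
P = 34264.6 / 238.8113 = 143.4798

143.4798


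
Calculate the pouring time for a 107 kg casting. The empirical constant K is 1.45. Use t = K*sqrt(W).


Formula: t = K * sqrt(W)
sqrt(W) = sqrt(107) = 10.34408
t = 1.45 * 10.34408 = 14.9989 s

Final answer: 14.9989 s


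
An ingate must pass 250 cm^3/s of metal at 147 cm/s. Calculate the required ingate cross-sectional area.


Formula: A_ingate = Q / v  (continuity equation)
A = 250 cm^3/s / 147 cm/s = 1.7007 cm^2

Final answer: 1.7007 cm^2


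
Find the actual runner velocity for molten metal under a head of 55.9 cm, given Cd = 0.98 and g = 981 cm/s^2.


Formula: v = Cd * sqrt(2 * g * h)  (Torricelli with discharge coefficient)
2*g*h = 2 * 981 * 55.9 = 109675.8 cm^2/s^2
sqrt(109675.8) = 331.17337 cm/s
v = 0.98 * 331.17337 = 324.5499 cm/s

324.5499 cm/s


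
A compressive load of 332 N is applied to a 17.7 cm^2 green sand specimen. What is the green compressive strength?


Formula: Compressive Strength = Force / Area
Strength = 332 N / 17.7 cm^2 = 18.7571 N/cm^2

Answer: 18.7571 N/cm^2


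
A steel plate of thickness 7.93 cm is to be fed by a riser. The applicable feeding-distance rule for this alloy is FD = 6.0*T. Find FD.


Formula: FD = 6.0 * T  (riser feeding-distance rule)
FD = 6.0 * 7.93 cm = 47.5800 cm

Final answer: 47.5800 cm


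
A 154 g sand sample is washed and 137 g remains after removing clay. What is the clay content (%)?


Formula: Clay% = (W_total - W_washed) / W_total * 100
Clay mass = 154 - 137 = 17 g
Clay% = 17 / 154 * 100 = 11.0390%


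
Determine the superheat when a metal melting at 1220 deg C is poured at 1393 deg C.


Formula: Superheat = T_pour - T_melt
Superheat = 1393 - 1220 = 173 deg C


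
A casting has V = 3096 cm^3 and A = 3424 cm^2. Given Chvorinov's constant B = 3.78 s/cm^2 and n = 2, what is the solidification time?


Formula: t_s = B * (V/A)^n  (Chvorinov's rule, n=2)
Modulus M = V/A = 3096/3424 = 0.904206 cm
M^2 = 0.904206^2 = 0.817588 cm^2
t_s = 3.78 * 0.817588 = 3.0905 s

3.0905 s


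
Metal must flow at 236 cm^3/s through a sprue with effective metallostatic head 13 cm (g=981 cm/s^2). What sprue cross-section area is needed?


Formula: v = sqrt(2*g*h), A = Q/v
Velocity: v = sqrt(2 * 981 * 13) = sqrt(25506) = 159.7060 cm/s
Sprue area: A = Q / v = 236 / 159.7060 = 1.4777 cm^2

Final answer: 1.4777 cm^2


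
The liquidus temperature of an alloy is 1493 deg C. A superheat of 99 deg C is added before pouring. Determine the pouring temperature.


Formula: T_pour = T_melt + Superheat
T_pour = 1493 + 99 = 1592 deg C

Answer: 1592 deg C


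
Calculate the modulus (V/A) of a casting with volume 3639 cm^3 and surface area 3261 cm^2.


Formula: Casting Modulus M = V / A
M = 3639 cm^3 / 3261 cm^2 = 1.1159 cm

Final answer: 1.1159 cm


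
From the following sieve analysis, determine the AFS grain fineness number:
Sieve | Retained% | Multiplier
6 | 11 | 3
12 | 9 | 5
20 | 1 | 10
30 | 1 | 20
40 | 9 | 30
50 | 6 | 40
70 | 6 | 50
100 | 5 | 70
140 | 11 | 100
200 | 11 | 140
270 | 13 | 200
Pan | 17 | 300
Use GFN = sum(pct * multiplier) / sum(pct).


Formula: GFN = sum(pct * multiplier) / sum(pct)
sum(pct * multiplier) = 11608
sum(pct) = 100
GFN = 11608 / 100 = 116.08


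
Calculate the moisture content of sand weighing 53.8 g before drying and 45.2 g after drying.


Formula: MC = (W_wet - W_dry) / W_wet * 100
Water mass = 53.8 - 45.2 = 8.6 g
MC = 8.6 / 53.8 * 100 = 15.9851%

Final answer: 15.9851%


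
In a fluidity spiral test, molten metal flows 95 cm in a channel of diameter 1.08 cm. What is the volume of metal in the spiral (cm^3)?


Formula: V = pi * (d/2)^2 * L  (cylinder volume)
Radius = 1.08/2 = 0.54 cm
V = pi * 0.54^2 * 95 = 87.0284 cm^3

Final answer: 87.0284 cm^3


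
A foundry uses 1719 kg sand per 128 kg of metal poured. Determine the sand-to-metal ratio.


Formula: Sand-to-Metal Ratio = W_sand / W_metal
Ratio = 1719 kg / 128 kg = 13.4297

Answer: 13.4297


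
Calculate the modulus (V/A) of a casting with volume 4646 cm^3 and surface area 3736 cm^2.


Formula: Casting Modulus M = V / A
M = 4646 cm^3 / 3736 cm^2 = 1.2436 cm


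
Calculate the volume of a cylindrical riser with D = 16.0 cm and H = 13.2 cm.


Formula: V = pi * (D/2)^2 * H  (cylinder volume)
Radius = D/2 = 16.0/2 = 8.0 cm
V = pi * 8.0^2 * 13.2 = 2654.0175 cm^3

2654.0175 cm^3


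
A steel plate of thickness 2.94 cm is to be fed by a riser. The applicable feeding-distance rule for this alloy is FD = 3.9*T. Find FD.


Formula: FD = 3.9 * T  (riser feeding-distance rule)
FD = 3.9 * 2.94 cm = 11.4660 cm

Answer: 11.4660 cm


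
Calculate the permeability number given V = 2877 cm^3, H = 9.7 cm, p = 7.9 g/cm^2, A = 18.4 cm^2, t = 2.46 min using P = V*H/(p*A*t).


Formula: Permeability Number P = (V * H) / (p * A * t)
Numerator: V * H = 2877 * 9.7 = 27906.9
Denominator: p * A * t = 7.9 * 18.4 * 2.46 = 357.5856
P = 27906.9 / 357.5856 = 78.0426

78.0426


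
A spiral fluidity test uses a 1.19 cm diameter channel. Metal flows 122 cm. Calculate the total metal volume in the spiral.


Formula: V = pi * (d/2)^2 * L  (cylinder volume)
Radius = 1.19/2 = 0.595 cm
V = pi * 0.595^2 * 122 = 135.6887 cm^3

Final answer: 135.6887 cm^3


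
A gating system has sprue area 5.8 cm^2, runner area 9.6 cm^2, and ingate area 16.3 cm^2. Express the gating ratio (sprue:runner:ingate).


Sprue:Runner:Ingate = 1 : 9.6/5.8 : 16.3/5.8 = 1:1.66:2.81

Final answer: 1:1.66:2.81


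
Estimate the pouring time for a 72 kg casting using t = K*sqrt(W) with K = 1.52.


Formula: t = K * sqrt(W)
sqrt(W) = sqrt(72) = 8.48528
t = 1.52 * 8.48528 = 12.8976 s

Answer: 12.8976 s


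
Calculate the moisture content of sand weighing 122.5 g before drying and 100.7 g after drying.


Formula: MC = (W_wet - W_dry) / W_wet * 100
Water mass = 122.5 - 100.7 = 21.8 g
MC = 21.8 / 122.5 * 100 = 17.7959%

Final answer: 17.7959%


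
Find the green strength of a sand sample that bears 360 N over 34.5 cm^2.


Formula: Compressive Strength = Force / Area
Strength = 360 N / 34.5 cm^2 = 10.4348 N/cm^2

10.4348 N/cm^2


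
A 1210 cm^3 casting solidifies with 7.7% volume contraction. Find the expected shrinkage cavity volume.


Formula: V_shrink = V_casting * shrinkage_pct / 100
V_shrink = 1210 cm^3 * 7.7 / 100 = 93.1700 cm^3


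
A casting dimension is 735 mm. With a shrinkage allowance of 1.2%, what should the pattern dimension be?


Formula: L_pattern = L_casting * (1 + shrinkage_rate/100)
Shrinkage factor = 1 + 1.2/100 = 1.012
L_pattern = 735 mm * 1.012 = 743.8200 mm

743.8200 mm


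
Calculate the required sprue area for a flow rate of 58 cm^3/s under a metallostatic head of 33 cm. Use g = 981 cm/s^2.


Formula: v = sqrt(2*g*h), A = Q/v
Velocity: v = sqrt(2 * 981 * 33) = sqrt(64746) = 254.4524 cm/s
Sprue area: A = Q / v = 58 / 254.4524 = 0.2279 cm^2

Answer: 0.2279 cm^2


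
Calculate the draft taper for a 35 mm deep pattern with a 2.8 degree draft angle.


Formula: taper = depth * tan(draft_angle)
tan(2.8 deg) = 0.0489082
taper = 35 mm * 0.0489082 = 1.7118 mm

Final answer: 1.7118 mm


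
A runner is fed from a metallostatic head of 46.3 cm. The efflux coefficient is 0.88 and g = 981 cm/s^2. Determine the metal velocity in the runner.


Formula: v = Cd * sqrt(2 * g * h)  (Torricelli with discharge coefficient)
2*g*h = 2 * 981 * 46.3 = 90840.6 cm^2/s^2
sqrt(90840.6) = 301.39774 cm/s
v = 0.88 * 301.39774 = 265.2300 cm/s

265.2300 cm/s


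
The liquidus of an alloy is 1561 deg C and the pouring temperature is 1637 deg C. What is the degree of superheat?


Formula: Superheat = T_pour - T_melt
Superheat = 1637 - 1561 = 76 deg C

Answer: 76 deg C


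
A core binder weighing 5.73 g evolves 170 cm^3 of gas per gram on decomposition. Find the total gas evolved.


Formula: V_gas = W_binder * gas_evolution_rate
V = 5.73 g * 170 cm^3/g = 974.1000 cm^3

974.1000 cm^3


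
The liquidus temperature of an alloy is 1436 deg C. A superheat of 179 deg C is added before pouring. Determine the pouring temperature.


Formula: T_pour = T_melt + Superheat
T_pour = 1436 + 179 = 1615 deg C

Final answer: 1615 deg C


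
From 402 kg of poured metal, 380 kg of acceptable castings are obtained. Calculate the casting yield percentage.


Formula: Casting Yield = (W_good / W_total) * 100
Yield = (380 kg / 402 kg) * 100 = 94.5274%

Answer: 94.5274%


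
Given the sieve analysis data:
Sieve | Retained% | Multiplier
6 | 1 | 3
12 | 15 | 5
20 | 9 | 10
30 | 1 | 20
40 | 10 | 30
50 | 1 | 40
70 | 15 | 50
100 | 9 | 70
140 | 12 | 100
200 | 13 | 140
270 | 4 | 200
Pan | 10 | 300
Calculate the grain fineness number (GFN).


Formula: GFN = sum(pct * multiplier) / sum(pct)
sum(pct * multiplier) = 8728
sum(pct) = 100
GFN = 8728 / 100 = 87.28

Final answer: 87.28


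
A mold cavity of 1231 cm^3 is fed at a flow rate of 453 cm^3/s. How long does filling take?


Formula: t_fill = V_mold / Q_flow
t = 1231 cm^3 / 453 cm^3/s = 2.7174 s

Answer: 2.7174 s


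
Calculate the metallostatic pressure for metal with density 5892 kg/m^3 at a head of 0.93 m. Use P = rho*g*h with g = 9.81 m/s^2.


Formula: P = rho * g * h
rho * g = 5892 * 9.81 = 57800.52 N/m^3
P = 57800.52 * 0.93 = 53754.4836 Pa

53754.4836 Pa


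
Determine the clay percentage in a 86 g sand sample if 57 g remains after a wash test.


Formula: Clay% = (W_total - W_washed) / W_total * 100
Clay mass = 86 - 57 = 29 g
Clay% = 29 / 86 * 100 = 33.7209%

Final answer: 33.7209%


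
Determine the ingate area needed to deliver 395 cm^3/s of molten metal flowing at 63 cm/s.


Formula: A_ingate = Q / v  (continuity equation)
A = 395 cm^3/s / 63 cm/s = 6.2698 cm^2

Final answer: 6.2698 cm^2


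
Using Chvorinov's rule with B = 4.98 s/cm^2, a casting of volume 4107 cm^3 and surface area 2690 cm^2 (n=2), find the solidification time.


Formula: t_s = B * (V/A)^n  (Chvorinov's rule, n=2)
Modulus M = V/A = 4107/2690 = 1.526766 cm
M^2 = 1.526766^2 = 2.331014 cm^2
t_s = 4.98 * 2.331014 = 11.6084 s


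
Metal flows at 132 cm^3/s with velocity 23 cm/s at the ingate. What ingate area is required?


Formula: A_ingate = Q / v  (continuity equation)
A = 132 cm^3/s / 23 cm/s = 5.7391 cm^2

5.7391 cm^2


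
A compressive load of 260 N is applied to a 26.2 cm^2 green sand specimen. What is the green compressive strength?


Formula: Compressive Strength = Force / Area
Strength = 260 N / 26.2 cm^2 = 9.9237 N/cm^2

9.9237 N/cm^2


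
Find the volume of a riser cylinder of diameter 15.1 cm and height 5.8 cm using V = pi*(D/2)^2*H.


Formula: V = pi * (D/2)^2 * H  (cylinder volume)
Radius = D/2 = 15.1/2 = 7.55 cm
V = pi * 7.55^2 * 5.8 = 1038.6561 cm^3


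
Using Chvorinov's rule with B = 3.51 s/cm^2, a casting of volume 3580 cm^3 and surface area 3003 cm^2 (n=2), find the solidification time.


Formula: t_s = B * (V/A)^n  (Chvorinov's rule, n=2)
Modulus M = V/A = 3580/3003 = 1.192141 cm
M^2 = 1.192141^2 = 1.421200 cm^2
t_s = 3.51 * 1.421200 = 4.9884 s

4.9884 s


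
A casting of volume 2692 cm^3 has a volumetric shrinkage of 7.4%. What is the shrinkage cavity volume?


Formula: V_shrink = V_casting * shrinkage_pct / 100
V_shrink = 2692 cm^3 * 7.4 / 100 = 199.2080 cm^3

Answer: 199.2080 cm^3


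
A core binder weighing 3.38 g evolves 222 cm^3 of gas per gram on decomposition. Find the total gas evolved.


Formula: V_gas = W_binder * gas_evolution_rate
V = 3.38 g * 222 cm^3/g = 750.3600 cm^3

Final answer: 750.3600 cm^3


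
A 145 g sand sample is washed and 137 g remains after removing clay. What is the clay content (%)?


Formula: Clay% = (W_total - W_washed) / W_total * 100
Clay mass = 145 - 137 = 8 g
Clay% = 8 / 145 * 100 = 5.5172%

5.5172%


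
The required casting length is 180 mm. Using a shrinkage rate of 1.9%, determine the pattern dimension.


Formula: L_pattern = L_casting * (1 + shrinkage_rate/100)
Shrinkage factor = 1 + 1.9/100 = 1.019
L_pattern = 180 mm * 1.019 = 183.4200 mm

183.4200 mm


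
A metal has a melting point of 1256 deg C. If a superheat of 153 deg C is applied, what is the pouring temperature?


Formula: T_pour = T_melt + Superheat
T_pour = 1256 + 153 = 1409 deg C

Answer: 1409 deg C


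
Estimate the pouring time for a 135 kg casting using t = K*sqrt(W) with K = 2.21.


Formula: t = K * sqrt(W)
sqrt(W) = sqrt(135) = 11.61895
t = 2.21 * 11.61895 = 25.6779 s


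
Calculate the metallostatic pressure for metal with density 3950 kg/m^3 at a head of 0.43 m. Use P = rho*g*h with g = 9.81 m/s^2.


Formula: P = rho * g * h
rho * g = 3950 * 9.81 = 38749.5 N/m^3
P = 38749.5 * 0.43 = 16662.2850 Pa

Final answer: 16662.2850 Pa


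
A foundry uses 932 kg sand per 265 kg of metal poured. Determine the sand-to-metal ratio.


Formula: Sand-to-Metal Ratio = W_sand / W_metal
Ratio = 932 kg / 265 kg = 3.5170


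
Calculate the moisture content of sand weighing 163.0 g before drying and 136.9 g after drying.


Formula: MC = (W_wet - W_dry) / W_wet * 100
Water mass = 163.0 - 136.9 = 26.1 g
MC = 26.1 / 163.0 * 100 = 16.0123%

16.0123%


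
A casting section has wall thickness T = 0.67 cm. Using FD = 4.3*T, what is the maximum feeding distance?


Formula: FD = 4.3 * T  (riser feeding-distance rule)
FD = 4.3 * 0.67 cm = 2.8810 cm

Answer: 2.8810 cm


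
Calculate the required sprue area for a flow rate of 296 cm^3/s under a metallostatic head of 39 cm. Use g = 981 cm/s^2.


Formula: v = sqrt(2*g*h), A = Q/v
Velocity: v = sqrt(2 * 981 * 39) = sqrt(76518) = 276.6189 cm/s
Sprue area: A = Q / v = 296 / 276.6189 = 1.0701 cm^2

Final answer: 1.0701 cm^2


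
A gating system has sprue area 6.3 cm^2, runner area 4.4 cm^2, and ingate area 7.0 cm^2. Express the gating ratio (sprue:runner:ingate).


Sprue:Runner:Ingate = 1 : 4.4/6.3 : 7.0/6.3 = 1:0.70:1.11


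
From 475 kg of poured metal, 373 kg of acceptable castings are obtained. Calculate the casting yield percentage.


Formula: Casting Yield = (W_good / W_total) * 100
Yield = (373 kg / 475 kg) * 100 = 78.5263%


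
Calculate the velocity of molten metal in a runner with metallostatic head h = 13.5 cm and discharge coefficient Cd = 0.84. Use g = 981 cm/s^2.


Formula: v = Cd * sqrt(2 * g * h)  (Torricelli with discharge coefficient)
2*g*h = 2 * 981 * 13.5 = 26487.0 cm^2/s^2
sqrt(26487.0) = 162.74827 cm/s
v = 0.84 * 162.74827 = 136.7085 cm/s

Final answer: 136.7085 cm/s


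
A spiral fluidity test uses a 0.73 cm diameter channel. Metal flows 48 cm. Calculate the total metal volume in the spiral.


Formula: V = pi * (d/2)^2 * L  (cylinder volume)
Radius = 0.73/2 = 0.365 cm
V = pi * 0.365^2 * 48 = 20.0899 cm^3


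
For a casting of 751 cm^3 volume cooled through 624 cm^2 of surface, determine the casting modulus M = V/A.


Formula: Casting Modulus M = V / A
M = 751 cm^3 / 624 cm^2 = 1.2035 cm

Final answer: 1.2035 cm


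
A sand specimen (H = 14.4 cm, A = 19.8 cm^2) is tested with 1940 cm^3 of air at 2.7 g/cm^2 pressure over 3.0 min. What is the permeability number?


Formula: Permeability Number P = (V * H) / (p * A * t)
Numerator: V * H = 1940 * 14.4 = 27936.0
Denominator: p * A * t = 2.7 * 19.8 * 3.0 = 160.38
P = 27936.0 / 160.38 = 174.1863

174.1863


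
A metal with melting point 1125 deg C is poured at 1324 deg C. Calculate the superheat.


Formula: Superheat = T_pour - T_melt
Superheat = 1324 - 1125 = 199 deg C


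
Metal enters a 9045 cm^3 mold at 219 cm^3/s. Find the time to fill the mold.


Formula: t_fill = V_mold / Q_flow
t = 9045 cm^3 / 219 cm^3/s = 41.3014 s

Answer: 41.3014 s


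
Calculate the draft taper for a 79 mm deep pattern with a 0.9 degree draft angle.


Formula: taper = depth * tan(draft_angle)
tan(0.9 deg) = 0.0157093
taper = 79 mm * 0.0157093 = 1.2410 mm

Answer: 1.2410 mm


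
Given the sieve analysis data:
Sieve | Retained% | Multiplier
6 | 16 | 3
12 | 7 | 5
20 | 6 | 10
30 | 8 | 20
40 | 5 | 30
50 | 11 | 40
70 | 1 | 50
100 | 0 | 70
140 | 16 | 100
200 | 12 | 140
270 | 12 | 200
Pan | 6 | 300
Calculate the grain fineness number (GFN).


Formula: GFN = sum(pct * multiplier) / sum(pct)
sum(pct * multiplier) = 8423
sum(pct) = 100
GFN = 8423 / 100 = 84.23


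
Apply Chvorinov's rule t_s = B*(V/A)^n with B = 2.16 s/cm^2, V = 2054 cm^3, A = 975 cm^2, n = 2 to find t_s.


Formula: t_s = B * (V/A)^n  (Chvorinov's rule, n=2)
Modulus M = V/A = 2054/975 = 2.106667 cm
M^2 = 2.106667^2 = 4.438046 cm^2
t_s = 2.16 * 4.438046 = 9.5862 s


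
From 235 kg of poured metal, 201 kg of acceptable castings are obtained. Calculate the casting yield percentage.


Formula: Casting Yield = (W_good / W_total) * 100
Yield = (201 kg / 235 kg) * 100 = 85.5319%

85.5319%


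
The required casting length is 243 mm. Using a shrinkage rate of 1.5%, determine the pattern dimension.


Formula: L_pattern = L_casting * (1 + shrinkage_rate/100)
Shrinkage factor = 1 + 1.5/100 = 1.015
L_pattern = 243 mm * 1.015 = 246.6450 mm


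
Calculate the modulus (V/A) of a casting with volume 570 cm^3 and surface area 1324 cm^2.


Formula: Casting Modulus M = V / A
M = 570 cm^3 / 1324 cm^2 = 0.4305 cm

Final answer: 0.4305 cm


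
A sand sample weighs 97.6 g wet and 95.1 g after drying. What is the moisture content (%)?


Formula: MC = (W_wet - W_dry) / W_wet * 100
Water mass = 97.6 - 95.1 = 2.5 g
MC = 2.5 / 97.6 * 100 = 2.5615%


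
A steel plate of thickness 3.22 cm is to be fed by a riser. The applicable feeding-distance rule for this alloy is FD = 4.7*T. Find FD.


Formula: FD = 4.7 * T  (riser feeding-distance rule)
FD = 4.7 * 3.22 cm = 15.1340 cm

15.1340 cm


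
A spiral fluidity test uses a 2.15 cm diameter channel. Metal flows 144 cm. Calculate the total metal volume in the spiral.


Formula: V = pi * (d/2)^2 * L  (cylinder volume)
Radius = 2.15/2 = 1.075 cm
V = pi * 1.075^2 * 144 = 522.7924 cm^3


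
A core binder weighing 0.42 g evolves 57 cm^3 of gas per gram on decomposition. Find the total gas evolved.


Formula: V_gas = W_binder * gas_evolution_rate
V = 0.42 g * 57 cm^3/g = 23.9400 cm^3

Answer: 23.9400 cm^3


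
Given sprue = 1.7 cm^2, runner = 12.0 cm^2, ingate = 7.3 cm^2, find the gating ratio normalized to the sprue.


Sprue:Runner:Ingate = 1 : 12.0/1.7 : 7.3/1.7 = 1:7.06:4.29

Answer: 1:7.06:4.29


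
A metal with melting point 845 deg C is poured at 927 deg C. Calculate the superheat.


Formula: Superheat = T_pour - T_melt
Superheat = 927 - 845 = 82 deg C

Final answer: 82 deg C


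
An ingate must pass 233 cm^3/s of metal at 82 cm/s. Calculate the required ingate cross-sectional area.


Formula: A_ingate = Q / v  (continuity equation)
A = 233 cm^3/s / 82 cm/s = 2.8415 cm^2

Answer: 2.8415 cm^2


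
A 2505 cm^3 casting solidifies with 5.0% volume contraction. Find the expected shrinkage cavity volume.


Formula: V_shrink = V_casting * shrinkage_pct / 100
V_shrink = 2505 cm^3 * 5.0 / 100 = 125.2500 cm^3

125.2500 cm^3


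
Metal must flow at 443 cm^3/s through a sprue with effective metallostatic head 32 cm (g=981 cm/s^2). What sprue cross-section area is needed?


Formula: v = sqrt(2*g*h), A = Q/v
Velocity: v = sqrt(2 * 981 * 32) = sqrt(62784) = 250.5674 cm/s
Sprue area: A = Q / v = 443 / 250.5674 = 1.7680 cm^2

Answer: 1.7680 cm^2


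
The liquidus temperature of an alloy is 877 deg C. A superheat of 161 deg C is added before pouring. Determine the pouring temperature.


Formula: T_pour = T_melt + Superheat
T_pour = 877 + 161 = 1038 deg C

Answer: 1038 deg C


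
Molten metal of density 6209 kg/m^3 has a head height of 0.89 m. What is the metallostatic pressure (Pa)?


Formula: P = rho * g * h
rho * g = 6209 * 9.81 = 60910.29 N/m^3
P = 60910.29 * 0.89 = 54210.1581 Pa

54210.1581 Pa


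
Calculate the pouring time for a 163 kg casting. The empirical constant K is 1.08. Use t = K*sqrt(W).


Formula: t = K * sqrt(W)
sqrt(W) = sqrt(163) = 12.76715
t = 1.08 * 12.76715 = 13.7885 s

Answer: 13.7885 s


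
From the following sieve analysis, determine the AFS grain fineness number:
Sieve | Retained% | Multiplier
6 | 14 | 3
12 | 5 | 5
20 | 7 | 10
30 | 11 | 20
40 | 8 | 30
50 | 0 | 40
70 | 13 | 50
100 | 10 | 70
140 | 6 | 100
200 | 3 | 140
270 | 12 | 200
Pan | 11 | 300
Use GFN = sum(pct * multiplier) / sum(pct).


Formula: GFN = sum(pct * multiplier) / sum(pct)
sum(pct * multiplier) = 8667
sum(pct) = 100
GFN = 8667 / 100 = 86.67

86.67


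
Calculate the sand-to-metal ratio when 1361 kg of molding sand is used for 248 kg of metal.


Formula: Sand-to-Metal Ratio = W_sand / W_metal
Ratio = 1361 kg / 248 kg = 5.4879

5.4879


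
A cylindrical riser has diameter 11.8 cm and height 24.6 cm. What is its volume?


Formula: V = pi * (D/2)^2 * H  (cylinder volume)
Radius = D/2 = 11.8/2 = 5.9 cm
V = pi * 5.9^2 * 24.6 = 2690.2275 cm^3

2690.2275 cm^3


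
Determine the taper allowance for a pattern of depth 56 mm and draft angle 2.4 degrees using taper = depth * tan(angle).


Formula: taper = depth * tan(draft_angle)
tan(2.4 deg) = 0.0419124
taper = 56 mm * 0.0419124 = 2.3471 mm

2.3471 mm


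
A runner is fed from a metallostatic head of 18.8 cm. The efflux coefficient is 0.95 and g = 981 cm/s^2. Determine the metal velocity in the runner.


Formula: v = Cd * sqrt(2 * g * h)  (Torricelli with discharge coefficient)
2*g*h = 2 * 981 * 18.8 = 36885.6 cm^2/s^2
sqrt(36885.6) = 192.05624 cm/s
v = 0.95 * 192.05624 = 182.4534 cm/s

182.4534 cm/s


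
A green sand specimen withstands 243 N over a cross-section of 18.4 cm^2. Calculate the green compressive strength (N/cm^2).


Formula: Compressive Strength = Force / Area
Strength = 243 N / 18.4 cm^2 = 13.2065 N/cm^2

13.2065 N/cm^2


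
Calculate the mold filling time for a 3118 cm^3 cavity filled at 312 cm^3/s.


Formula: t_fill = V_mold / Q_flow
t = 3118 cm^3 / 312 cm^3/s = 9.9936 s

Final answer: 9.9936 s


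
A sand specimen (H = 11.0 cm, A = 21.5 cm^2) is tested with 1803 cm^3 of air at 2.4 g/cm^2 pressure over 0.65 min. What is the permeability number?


Formula: Permeability Number P = (V * H) / (p * A * t)
Numerator: V * H = 1803 * 11.0 = 19833.0
Denominator: p * A * t = 2.4 * 21.5 * 0.65 = 33.54
P = 19833.0 / 33.54 = 591.3238

Final answer: 591.3238


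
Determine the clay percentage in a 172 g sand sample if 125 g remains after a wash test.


Formula: Clay% = (W_total - W_washed) / W_total * 100
Clay mass = 172 - 125 = 47 g
Clay% = 47 / 172 * 100 = 27.3256%

Answer: 27.3256%


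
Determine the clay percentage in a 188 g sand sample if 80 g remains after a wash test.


Formula: Clay% = (W_total - W_washed) / W_total * 100
Clay mass = 188 - 80 = 108 g
Clay% = 108 / 188 * 100 = 57.4468%


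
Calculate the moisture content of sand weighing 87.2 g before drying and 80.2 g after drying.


Formula: MC = (W_wet - W_dry) / W_wet * 100
Water mass = 87.2 - 80.2 = 7.0 g
MC = 7.0 / 87.2 * 100 = 8.0275%


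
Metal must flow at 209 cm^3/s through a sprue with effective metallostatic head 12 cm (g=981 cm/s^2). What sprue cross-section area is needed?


Formula: v = sqrt(2*g*h), A = Q/v
Velocity: v = sqrt(2 * 981 * 12) = sqrt(23544) = 153.4405 cm/s
Sprue area: A = Q / v = 209 / 153.4405 = 1.3621 cm^2

1.3621 cm^2


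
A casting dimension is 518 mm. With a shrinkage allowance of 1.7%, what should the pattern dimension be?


Formula: L_pattern = L_casting * (1 + shrinkage_rate/100)
Shrinkage factor = 1 + 1.7/100 = 1.017
L_pattern = 518 mm * 1.017 = 526.8060 mm

Final answer: 526.8060 mm


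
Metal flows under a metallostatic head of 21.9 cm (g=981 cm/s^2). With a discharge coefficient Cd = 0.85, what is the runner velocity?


Formula: v = Cd * sqrt(2 * g * h)  (Torricelli with discharge coefficient)
2*g*h = 2 * 981 * 21.9 = 42967.8 cm^2/s^2
sqrt(42967.8) = 207.28676 cm/s
v = 0.85 * 207.28676 = 176.1937 cm/s

Final answer: 176.1937 cm/s


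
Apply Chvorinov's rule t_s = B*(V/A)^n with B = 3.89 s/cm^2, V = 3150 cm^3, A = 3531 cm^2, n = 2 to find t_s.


Formula: t_s = B * (V/A)^n  (Chvorinov's rule, n=2)
Modulus M = V/A = 3150/3531 = 0.892099 cm
M^2 = 0.892099^2 = 0.795841 cm^2
t_s = 3.89 * 0.795841 = 3.0958 s

Final answer: 3.0958 s


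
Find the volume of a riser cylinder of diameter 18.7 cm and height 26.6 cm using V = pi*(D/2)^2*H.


Formula: V = pi * (D/2)^2 * H  (cylinder volume)
Radius = D/2 = 18.7/2 = 9.35 cm
V = pi * 9.35^2 * 26.6 = 7305.5805 cm^3

Answer: 7305.5805 cm^3


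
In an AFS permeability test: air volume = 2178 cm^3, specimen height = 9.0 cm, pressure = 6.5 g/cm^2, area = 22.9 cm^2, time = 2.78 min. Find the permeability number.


Formula: Permeability Number P = (V * H) / (p * A * t)
Numerator: V * H = 2178 * 9.0 = 19602.0
Denominator: p * A * t = 6.5 * 22.9 * 2.78 = 413.803
P = 19602.0 / 413.803 = 47.3704


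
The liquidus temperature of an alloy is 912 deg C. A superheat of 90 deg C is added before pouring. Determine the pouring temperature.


Formula: T_pour = T_melt + Superheat
T_pour = 912 + 90 = 1002 deg C

1002 deg C


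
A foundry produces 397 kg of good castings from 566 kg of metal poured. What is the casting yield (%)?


Formula: Casting Yield = (W_good / W_total) * 100
Yield = (397 kg / 566 kg) * 100 = 70.1413%


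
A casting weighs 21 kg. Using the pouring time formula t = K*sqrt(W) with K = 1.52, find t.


Formula: t = K * sqrt(W)
sqrt(W) = sqrt(21) = 4.58258
t = 1.52 * 4.58258 = 6.9655 s


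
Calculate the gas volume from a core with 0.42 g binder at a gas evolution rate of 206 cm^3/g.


Formula: V_gas = W_binder * gas_evolution_rate
V = 0.42 g * 206 cm^3/g = 86.5200 cm^3

86.5200 cm^3


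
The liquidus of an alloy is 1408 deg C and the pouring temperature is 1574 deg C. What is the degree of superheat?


Formula: Superheat = T_pour - T_melt
Superheat = 1574 - 1408 = 166 deg C

166 deg C


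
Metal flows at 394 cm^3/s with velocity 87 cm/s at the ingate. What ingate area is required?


Formula: A_ingate = Q / v  (continuity equation)
A = 394 cm^3/s / 87 cm/s = 4.5287 cm^2


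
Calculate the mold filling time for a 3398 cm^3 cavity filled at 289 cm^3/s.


Formula: t_fill = V_mold / Q_flow
t = 3398 cm^3 / 289 cm^3/s = 11.7578 s

11.7578 s


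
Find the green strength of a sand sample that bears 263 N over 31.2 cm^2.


Formula: Compressive Strength = Force / Area
Strength = 263 N / 31.2 cm^2 = 8.4295 N/cm^2

Answer: 8.4295 N/cm^2


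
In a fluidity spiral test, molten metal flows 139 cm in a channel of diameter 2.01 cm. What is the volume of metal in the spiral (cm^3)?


Formula: V = pi * (d/2)^2 * L  (cylinder volume)
Radius = 2.01/2 = 1.005 cm
V = pi * 1.005^2 * 139 = 441.0591 cm^3

Final answer: 441.0591 cm^3


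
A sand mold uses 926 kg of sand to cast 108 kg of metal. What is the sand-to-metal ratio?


Formula: Sand-to-Metal Ratio = W_sand / W_metal
Ratio = 926 kg / 108 kg = 8.5741

8.5741


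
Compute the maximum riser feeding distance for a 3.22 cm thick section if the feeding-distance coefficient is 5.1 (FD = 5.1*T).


Formula: FD = 5.1 * T  (riser feeding-distance rule)
FD = 5.1 * 3.22 cm = 16.4220 cm

16.4220 cm


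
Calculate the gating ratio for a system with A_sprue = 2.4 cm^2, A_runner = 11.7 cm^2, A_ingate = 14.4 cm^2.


Sprue:Runner:Ingate = 1 : 11.7/2.4 : 14.4/2.4 = 1:4.88:6.00

Final answer: 1:4.88:6.00


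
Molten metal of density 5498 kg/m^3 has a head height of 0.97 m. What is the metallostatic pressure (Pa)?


Formula: P = rho * g * h
rho * g = 5498 * 9.81 = 53935.38 N/m^3
P = 53935.38 * 0.97 = 52317.3186 Pa

52317.3186 Pa


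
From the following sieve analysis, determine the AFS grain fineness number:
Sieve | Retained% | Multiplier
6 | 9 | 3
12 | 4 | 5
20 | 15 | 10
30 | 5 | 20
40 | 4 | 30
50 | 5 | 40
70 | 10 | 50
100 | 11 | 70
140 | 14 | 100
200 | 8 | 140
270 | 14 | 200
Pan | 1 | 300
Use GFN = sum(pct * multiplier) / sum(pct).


Formula: GFN = sum(pct * multiplier) / sum(pct)
sum(pct * multiplier) = 7507
sum(pct) = 100
GFN = 7507 / 100 = 75.07

Final answer: 75.07


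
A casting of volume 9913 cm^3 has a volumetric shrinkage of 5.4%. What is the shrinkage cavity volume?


Formula: V_shrink = V_casting * shrinkage_pct / 100
V_shrink = 9913 cm^3 * 5.4 / 100 = 535.3020 cm^3

Final answer: 535.3020 cm^3


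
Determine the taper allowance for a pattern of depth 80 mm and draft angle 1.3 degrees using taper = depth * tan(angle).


Formula: taper = depth * tan(draft_angle)
tan(1.3 deg) = 0.0226932
taper = 80 mm * 0.0226932 = 1.8155 mm

Answer: 1.8155 mm


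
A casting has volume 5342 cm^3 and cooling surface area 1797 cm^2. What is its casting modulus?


Formula: Casting Modulus M = V / A
M = 5342 cm^3 / 1797 cm^2 = 2.9727 cm

2.9727 cm


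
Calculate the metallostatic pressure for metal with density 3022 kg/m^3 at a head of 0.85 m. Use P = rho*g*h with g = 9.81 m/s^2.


Formula: P = rho * g * h
rho * g = 3022 * 9.81 = 29645.82 N/m^3
P = 29645.82 * 0.85 = 25198.9470 Pa

Answer: 25198.9470 Pa


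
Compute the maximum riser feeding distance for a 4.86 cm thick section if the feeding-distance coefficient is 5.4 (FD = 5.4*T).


Formula: FD = 5.4 * T  (riser feeding-distance rule)
FD = 5.4 * 4.86 cm = 26.2440 cm

Final answer: 26.2440 cm


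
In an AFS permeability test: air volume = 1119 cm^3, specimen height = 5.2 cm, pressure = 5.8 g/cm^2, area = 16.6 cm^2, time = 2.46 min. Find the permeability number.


Formula: Permeability Number P = (V * H) / (p * A * t)
Numerator: V * H = 1119 * 5.2 = 5818.8
Denominator: p * A * t = 5.8 * 16.6 * 2.46 = 236.8488
P = 5818.8 / 236.8488 = 24.5676

24.5676


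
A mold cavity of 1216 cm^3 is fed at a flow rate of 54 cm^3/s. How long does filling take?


Formula: t_fill = V_mold / Q_flow
t = 1216 cm^3 / 54 cm^3/s = 22.5185 s

22.5185 s


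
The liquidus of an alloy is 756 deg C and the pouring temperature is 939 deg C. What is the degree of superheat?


Formula: Superheat = T_pour - T_melt
Superheat = 939 - 756 = 183 deg C

Answer: 183 deg C


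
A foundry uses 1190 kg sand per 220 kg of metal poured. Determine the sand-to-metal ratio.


Formula: Sand-to-Metal Ratio = W_sand / W_metal
Ratio = 1190 kg / 220 kg = 5.4091

5.4091


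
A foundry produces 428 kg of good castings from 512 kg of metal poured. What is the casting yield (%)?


Formula: Casting Yield = (W_good / W_total) * 100
Yield = (428 kg / 512 kg) * 100 = 83.5938%

83.5938%


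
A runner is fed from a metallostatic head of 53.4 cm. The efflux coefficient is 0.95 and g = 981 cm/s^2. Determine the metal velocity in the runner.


Formula: v = Cd * sqrt(2 * g * h)  (Torricelli with discharge coefficient)
2*g*h = 2 * 981 * 53.4 = 104770.8 cm^2/s^2
sqrt(104770.8) = 323.68318 cm/s
v = 0.95 * 323.68318 = 307.4990 cm/s

307.4990 cm/s


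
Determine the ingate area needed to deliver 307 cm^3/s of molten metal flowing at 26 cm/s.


Formula: A_ingate = Q / v  (continuity equation)
A = 307 cm^3/s / 26 cm/s = 11.8077 cm^2

11.8077 cm^2


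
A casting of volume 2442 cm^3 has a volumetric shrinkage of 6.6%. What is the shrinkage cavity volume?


Formula: V_shrink = V_casting * shrinkage_pct / 100
V_shrink = 2442 cm^3 * 6.6 / 100 = 161.1720 cm^3


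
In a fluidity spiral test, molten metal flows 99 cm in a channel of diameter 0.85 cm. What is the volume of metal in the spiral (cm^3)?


Formula: V = pi * (d/2)^2 * L  (cylinder volume)
Radius = 0.85/2 = 0.425 cm
V = pi * 0.425^2 * 99 = 56.1776 cm^3


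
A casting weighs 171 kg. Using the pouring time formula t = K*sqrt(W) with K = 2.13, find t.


Formula: t = K * sqrt(W)
sqrt(W) = sqrt(171) = 13.07670
t = 2.13 * 13.07670 = 27.8534 s


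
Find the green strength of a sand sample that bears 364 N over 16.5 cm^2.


Formula: Compressive Strength = Force / Area
Strength = 364 N / 16.5 cm^2 = 22.0606 N/cm^2

22.0606 N/cm^2


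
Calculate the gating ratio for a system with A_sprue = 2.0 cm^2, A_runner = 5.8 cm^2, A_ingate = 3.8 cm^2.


Sprue:Runner:Ingate = 1 : 5.8/2.0 : 3.8/2.0 = 1:2.90:1.90

1:2.90:1.90


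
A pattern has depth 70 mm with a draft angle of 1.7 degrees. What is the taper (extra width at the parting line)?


Formula: taper = depth * tan(draft_angle)
tan(1.7 deg) = 0.0296793
taper = 70 mm * 0.0296793 = 2.0776 mm


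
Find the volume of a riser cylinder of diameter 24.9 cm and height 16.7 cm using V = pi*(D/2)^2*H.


Formula: V = pi * (D/2)^2 * H  (cylinder volume)
Radius = D/2 = 24.9/2 = 12.45 cm
V = pi * 12.45^2 * 16.7 = 8132.1437 cm^3

8132.1437 cm^3


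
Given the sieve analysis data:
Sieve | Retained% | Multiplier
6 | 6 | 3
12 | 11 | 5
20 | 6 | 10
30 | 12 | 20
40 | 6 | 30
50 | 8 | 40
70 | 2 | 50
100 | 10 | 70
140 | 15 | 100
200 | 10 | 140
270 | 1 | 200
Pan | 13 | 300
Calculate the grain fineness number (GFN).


Formula: GFN = sum(pct * multiplier) / sum(pct)
sum(pct * multiplier) = 8673
sum(pct) = 100
GFN = 8673 / 100 = 86.73

Answer: 86.73


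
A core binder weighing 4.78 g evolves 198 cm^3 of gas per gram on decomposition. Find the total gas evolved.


Formula: V_gas = W_binder * gas_evolution_rate
V = 4.78 g * 198 cm^3/g = 946.4400 cm^3

Final answer: 946.4400 cm^3


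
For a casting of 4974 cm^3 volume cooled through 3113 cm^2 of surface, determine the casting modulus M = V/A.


Formula: Casting Modulus M = V / A
M = 4974 cm^3 / 3113 cm^2 = 1.5978 cm

1.5978 cm
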